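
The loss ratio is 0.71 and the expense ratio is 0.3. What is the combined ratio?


Combined ratio = loss ratio + expense ratio
= 0.71 + 0.3
= 1.01


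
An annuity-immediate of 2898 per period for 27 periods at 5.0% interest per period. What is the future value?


FV = PMT * ((1+i)^n - 1) / i
= 2898 * ((1.05)^27 - 1) / 0.05
= 2898 * (3.733456 - 1) / 0.05
= 158431.1284


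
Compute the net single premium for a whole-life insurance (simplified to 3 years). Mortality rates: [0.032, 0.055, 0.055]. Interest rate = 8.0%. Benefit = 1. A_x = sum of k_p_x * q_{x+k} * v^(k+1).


v = 0.925926
Year 0: k_p_x=1.0, q=0.032, term=0.02963
Year 1: k_p_x=0.968, q=0.055, term=0.045645
Year 2: k_p_x=0.91476, q=0.055, term=0.039939
A_x = 0.1152


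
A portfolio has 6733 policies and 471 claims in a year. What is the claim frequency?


frequency = claims / policies
= 471 / 6733
= 0.07


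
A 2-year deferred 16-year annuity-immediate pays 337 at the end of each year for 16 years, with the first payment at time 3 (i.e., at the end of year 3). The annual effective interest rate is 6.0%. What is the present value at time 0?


PV at time 2 of the 16-year annuity-immediate:
a_n = 337 * (1-(1+0.06)^(-16))/0.06 = 3405.6867
Discount back 2 years to time 0:
PV = 3405.6867 * (1+0.06)^(-2)
= 3405.6867 * 0.889996
= 3031.049


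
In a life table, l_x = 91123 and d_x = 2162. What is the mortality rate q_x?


q_x = d_x / l_x
= 2162 / 91123
= 0.0237


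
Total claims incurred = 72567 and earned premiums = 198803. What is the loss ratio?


Loss ratio = claims / premiums
= 72567 / 198803
= 0.365


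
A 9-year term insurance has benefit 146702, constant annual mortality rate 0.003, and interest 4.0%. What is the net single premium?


NSP = benefit * sum_{k=0}^{n-1} k_p_x * q * v^(k+1)
With constant q=0.003, v=0.961538
Sum = 0.022057
NSP = 146702 * 0.022057
= 3235.8748


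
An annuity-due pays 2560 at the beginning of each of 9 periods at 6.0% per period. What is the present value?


PV_due = PMT * (1-(1+i)^(-n))/i * (1+i)
PV_immediate = 17412.3322
PV_due = 17412.3322 * 1.06
= 18457.0722


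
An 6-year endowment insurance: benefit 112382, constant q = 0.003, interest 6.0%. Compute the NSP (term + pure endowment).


Term component = 1646.3105
Pure endowment = 6_p_x * v^6 * benefit = 0.982134 * 0.704961 * 112382 = 77809.4804
NSP = 79455.7908


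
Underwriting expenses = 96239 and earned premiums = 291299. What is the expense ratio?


Expense ratio = expenses / premiums
= 96239 / 291299
= 0.3304


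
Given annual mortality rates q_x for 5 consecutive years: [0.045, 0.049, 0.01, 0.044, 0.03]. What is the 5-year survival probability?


p_k = 1 - q_k for each year
Survival = product of (1 - q_k)
= 0.955 * 0.951 * 0.99 * 0.956 * 0.97
= 0.8338


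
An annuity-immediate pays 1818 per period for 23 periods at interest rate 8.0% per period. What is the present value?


PV = PMT * (1 - (1+i)^(-n)) / i
= 1818 * (1 - (1+0.08)^(-23)) / 0.08
= 1818 * (1 - 0.170315) / 0.08
= 1818 * 10.371059
= 18854.5852


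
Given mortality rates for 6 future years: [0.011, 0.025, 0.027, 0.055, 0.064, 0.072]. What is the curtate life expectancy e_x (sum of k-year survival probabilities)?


e_x = sum_{k=1}^{n} k_p_x
k_p_x values:
  1_p_x = 0.989
  2_p_x = 0.964275
  3_p_x = 0.93824
  4_p_x = 0.886636
  5_p_x = 0.829892
  6_p_x = 0.770139
e_x = 5.3782


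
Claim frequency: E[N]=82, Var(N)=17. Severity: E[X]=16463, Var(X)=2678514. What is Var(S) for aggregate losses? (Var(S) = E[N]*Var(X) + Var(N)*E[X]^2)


Var(S) = E[N]*Var(X) + Var(N)*E[X]^2
= 82*2678514 + 17*16463^2
= 219638148 + 4607516273
= 4.8272e+09


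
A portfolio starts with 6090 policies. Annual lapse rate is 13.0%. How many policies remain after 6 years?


remaining = initial * (1 - lapse)^years
= 6090 * (1 - 0.13)^6
= 6090 * 0.433626
= 2640.7836


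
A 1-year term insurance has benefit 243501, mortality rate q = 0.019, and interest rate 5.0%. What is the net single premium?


NSP = benefit * q * v
v = 1/(1+i) = 0.952381
NSP = 243501 * 0.019 * 0.952381
= 4406.2086


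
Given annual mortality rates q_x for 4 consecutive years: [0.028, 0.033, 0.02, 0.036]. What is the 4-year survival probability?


p_k = 1 - q_k for each year
Survival = product of (1 - q_k)
= 0.972 * 0.967 * 0.98 * 0.964
= 0.888


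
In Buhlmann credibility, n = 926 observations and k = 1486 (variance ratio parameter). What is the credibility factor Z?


Z = n / (n + k)
= 926 / (926 + 1486)
= 926 / 2412
= 0.3839


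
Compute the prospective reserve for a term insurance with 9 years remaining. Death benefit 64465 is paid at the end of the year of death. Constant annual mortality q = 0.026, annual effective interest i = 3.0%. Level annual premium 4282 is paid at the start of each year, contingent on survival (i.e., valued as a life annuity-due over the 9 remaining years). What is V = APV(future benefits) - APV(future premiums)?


v = 1/(1+i) = 0.970874
APV(future benefits) per unit = sum_{k=0}^{8} k_p_x * q * v^(k+1) = 0.183561
APV(future benefits) = 64465 * 0.183561 = 11833.2489
Life annuity-due factor ä_{x:9} = sum_{k=0}^{8} k_p_x * v^k = 7.271833
APV(future premiums) = 4282 * 7.271833 = 31137.9885
V = 11833.2489 - 31137.9885
= -19304.7396


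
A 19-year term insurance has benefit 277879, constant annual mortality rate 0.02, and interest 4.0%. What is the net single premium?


NSP = benefit * sum_{k=0}^{n-1} k_p_x * q * v^(k+1)
With constant q=0.02, v=0.961538
Sum = 0.225553
NSP = 277879 * 0.225553
= 62676.3583


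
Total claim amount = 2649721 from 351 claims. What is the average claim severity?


severity = total / number
= 2649721 / 351
= 7549.0627


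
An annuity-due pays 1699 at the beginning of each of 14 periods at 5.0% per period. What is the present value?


PV_due = PMT * (1-(1+i)^(-n))/i * (1+i)
PV_immediate = 16817.791
PV_due = 16817.791 * 1.05
= 17658.6805


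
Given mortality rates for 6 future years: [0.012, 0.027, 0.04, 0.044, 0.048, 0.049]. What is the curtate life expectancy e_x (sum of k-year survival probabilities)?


e_x = sum_{k=1}^{n} k_p_x
k_p_x values:
  1_p_x = 0.988
  2_p_x = 0.961324
  3_p_x = 0.922871
  4_p_x = 0.882265
  5_p_x = 0.839916
  6_p_x = 0.79876
e_x = 5.3931


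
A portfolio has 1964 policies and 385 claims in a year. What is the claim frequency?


frequency = claims / policies
= 385 / 1964
= 0.196


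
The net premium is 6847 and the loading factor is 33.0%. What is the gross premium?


Gross = net * (1 + loading)
= 6847 * (1 + 0.33)
= 6847 * 1.33
= 9106.51


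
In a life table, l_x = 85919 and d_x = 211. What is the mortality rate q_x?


q_x = d_x / l_x
= 211 / 85919
= 0.0025


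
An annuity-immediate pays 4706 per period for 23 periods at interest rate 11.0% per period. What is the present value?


PV = PMT * (1 - (1+i)^(-n)) / i
= 4706 * (1 - (1+0.11)^(-23)) / 0.11
= 4706 * (1 - 0.090693) / 0.11
= 4706 * 8.266432
= 38901.8271


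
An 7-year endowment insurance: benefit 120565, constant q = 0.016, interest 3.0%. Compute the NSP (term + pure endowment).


Term component = 11478.5544
Pure endowment = 7_p_x * v^7 * benefit = 0.893235 * 0.813092 * 120565 = 87564.1561
NSP = 99042.7105


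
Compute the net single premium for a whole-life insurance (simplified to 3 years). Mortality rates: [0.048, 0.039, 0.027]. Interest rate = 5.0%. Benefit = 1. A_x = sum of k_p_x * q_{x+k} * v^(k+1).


v = 0.952381
Year 0: k_p_x=1.0, q=0.048, term=0.045714
Year 1: k_p_x=0.952, q=0.039, term=0.033676
Year 2: k_p_x=0.914872, q=0.027, term=0.021338
A_x = 0.1007


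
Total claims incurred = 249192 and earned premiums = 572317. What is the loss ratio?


Loss ratio = claims / premiums
= 249192 / 572317
= 0.4354


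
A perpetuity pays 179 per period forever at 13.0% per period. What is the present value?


PV = PMT / i
= 179 / 0.13
= 1376.9231


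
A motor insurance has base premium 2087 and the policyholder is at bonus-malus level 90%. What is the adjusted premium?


adjusted = base * BM_level / 100
= 2087 * 90 / 100
= 2087 * 0.9
= 1878.3


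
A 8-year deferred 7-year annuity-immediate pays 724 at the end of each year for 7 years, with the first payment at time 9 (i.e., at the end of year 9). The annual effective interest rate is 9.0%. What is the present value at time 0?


PV at time 8 of the 7-year annuity-immediate:
a_n = 724 * (1-(1+0.09)^(-7))/0.09 = 3643.8579
Discount back 8 years to time 0:
PV = 3643.8579 * (1+0.09)^(-8)
= 3643.8579 * 0.501866
= 1828.7294


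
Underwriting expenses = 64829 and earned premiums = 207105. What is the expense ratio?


Expense ratio = expenses / premiums
= 64829 / 207105
= 0.313


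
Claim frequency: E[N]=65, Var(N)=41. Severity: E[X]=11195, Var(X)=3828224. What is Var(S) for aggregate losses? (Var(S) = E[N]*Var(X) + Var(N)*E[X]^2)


Var(S) = E[N]*Var(X) + Var(N)*E[X]^2
= 65*3828224 + 41*11195^2
= 248834560 + 5138449025
= 5.3873e+09


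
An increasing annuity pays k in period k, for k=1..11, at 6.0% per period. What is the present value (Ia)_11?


(Ia)_n = sum_{k=1}^{n} k * v^k, v = 1/(1+i)
v = 0.943396
Sum computed term by term:
(Ia)_11 = 42.7571


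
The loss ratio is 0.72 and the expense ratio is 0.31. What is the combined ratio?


Combined ratio = loss ratio + expense ratio
= 0.72 + 0.31
= 1.03


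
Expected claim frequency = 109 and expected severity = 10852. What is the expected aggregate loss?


E[S] = E[N] * E[X]
= 109 * 10852
= 1.1829e+06


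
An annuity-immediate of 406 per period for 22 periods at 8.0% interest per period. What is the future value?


FV = PMT * ((1+i)^n - 1) / i
= 406 * ((1.08)^22 - 1) / 0.08
= 406 * (5.43654 - 1) / 0.08
= 22515.4426


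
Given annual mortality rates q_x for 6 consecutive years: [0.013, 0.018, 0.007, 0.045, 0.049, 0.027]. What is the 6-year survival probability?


p_k = 1 - q_k for each year
Survival = product of (1 - q_k)
= 0.987 * 0.982 * 0.993 * 0.955 * 0.951 * 0.973
= 0.8505


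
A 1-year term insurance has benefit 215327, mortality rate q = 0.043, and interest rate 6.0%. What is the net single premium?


NSP = benefit * q * v
v = 1/(1+i) = 0.943396
NSP = 215327 * 0.043 * 0.943396
= 8734.9632


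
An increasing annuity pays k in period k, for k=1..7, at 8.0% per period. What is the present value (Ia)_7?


(Ia)_n = sum_{k=1}^{n} k * v^k, v = 1/(1+i)
v = 0.925926
Sum computed term by term:
(Ia)_7 = 19.2306


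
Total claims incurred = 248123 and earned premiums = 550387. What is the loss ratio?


Loss ratio = claims / premiums
= 248123 / 550387
= 0.4508


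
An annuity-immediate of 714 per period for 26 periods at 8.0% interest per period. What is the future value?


FV = PMT * ((1+i)^n - 1) / i
= 714 * ((1.08)^26 - 1) / 0.08
= 714 * (7.396353 - 1) / 0.08
= 57087.4524


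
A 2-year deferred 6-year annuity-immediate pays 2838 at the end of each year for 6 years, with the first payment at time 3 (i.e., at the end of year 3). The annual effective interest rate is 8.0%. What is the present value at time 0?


PV at time 2 of the 6-year annuity-immediate:
a_n = 2838 * (1-(1+0.08)^(-6))/0.08 = 13119.7325
Discount back 2 years to time 0:
PV = 13119.7325 * (1+0.08)^(-2)
= 13119.7325 * 0.857339
= 11248.056


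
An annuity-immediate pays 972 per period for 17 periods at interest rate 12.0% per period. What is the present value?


PV = PMT * (1 - (1+i)^(-n)) / i
= 972 * (1 - (1+0.12)^(-17)) / 0.12
= 972 * (1 - 0.145644) / 0.12
= 972 * 7.11963
= 6920.2808


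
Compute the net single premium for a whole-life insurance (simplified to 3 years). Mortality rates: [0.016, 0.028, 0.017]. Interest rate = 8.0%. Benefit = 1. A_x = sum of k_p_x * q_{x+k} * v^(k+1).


v = 0.925926
Year 0: k_p_x=1.0, q=0.016, term=0.014815
Year 1: k_p_x=0.984, q=0.028, term=0.023621
Year 2: k_p_x=0.956448, q=0.017, term=0.012907
A_x = 0.0513


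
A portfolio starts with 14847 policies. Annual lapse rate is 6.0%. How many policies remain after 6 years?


remaining = initial * (1 - lapse)^years
= 14847 * (1 - 0.06)^6
= 14847 * 0.68987
= 10242.4966


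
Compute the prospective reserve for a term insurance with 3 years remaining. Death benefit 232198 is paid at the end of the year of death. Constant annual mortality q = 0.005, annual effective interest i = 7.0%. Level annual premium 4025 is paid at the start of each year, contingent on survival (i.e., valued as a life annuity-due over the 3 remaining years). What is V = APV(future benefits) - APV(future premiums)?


v = 1/(1+i) = 0.934579
APV(future benefits) per unit = sum_{k=0}^{2} k_p_x * q * v^(k+1) = 0.013059
APV(future benefits) = 232198 * 0.013059 = 3032.281
Life annuity-due factor ä_{x:3} = sum_{k=0}^{2} k_p_x * v^k = 2.794633
APV(future premiums) = 4025 * 2.794633 = 11248.3967
V = 3032.281 - 11248.3967
= -8216.1157


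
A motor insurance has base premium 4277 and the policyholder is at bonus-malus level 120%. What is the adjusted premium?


adjusted = base * BM_level / 100
= 4277 * 120 / 100
= 4277 * 1.2
= 5132.4


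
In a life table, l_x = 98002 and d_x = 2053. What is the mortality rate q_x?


q_x = d_x / l_x
= 2053 / 98002
= 0.0209


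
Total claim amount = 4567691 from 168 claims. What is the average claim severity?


severity = total / number
= 4567691 / 168
= 27188.6369


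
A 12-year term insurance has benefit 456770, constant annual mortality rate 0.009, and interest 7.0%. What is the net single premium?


NSP = benefit * sum_{k=0}^{n-1} k_p_x * q * v^(k+1)
With constant q=0.009, v=0.934579
Sum = 0.068541
NSP = 456770 * 0.068541
= 31307.4604


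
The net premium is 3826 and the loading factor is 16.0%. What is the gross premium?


Gross = net * (1 + loading)
= 3826 * (1 + 0.16)
= 3826 * 1.16
= 4438.16


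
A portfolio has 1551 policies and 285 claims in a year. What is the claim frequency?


frequency = claims / policies
= 285 / 1551
= 0.1838


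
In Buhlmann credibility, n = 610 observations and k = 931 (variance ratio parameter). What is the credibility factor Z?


Z = n / (n + k)
= 610 / (610 + 931)
= 610 / 1541
= 0.3958


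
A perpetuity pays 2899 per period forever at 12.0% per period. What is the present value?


PV = PMT / i
= 2899 / 0.12
= 24158.3333


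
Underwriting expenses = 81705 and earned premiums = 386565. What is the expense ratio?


Expense ratio = expenses / premiums
= 81705 / 386565
= 0.2114


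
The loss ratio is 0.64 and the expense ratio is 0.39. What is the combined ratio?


Combined ratio = loss ratio + expense ratio
= 0.64 + 0.39
= 1.03


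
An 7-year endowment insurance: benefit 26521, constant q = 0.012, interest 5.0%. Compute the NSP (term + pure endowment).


Term component = 1780.7189
Pure endowment = 7_p_x * v^7 * benefit = 0.918964 * 0.710681 * 26521 = 17320.6192
NSP = 19101.3381


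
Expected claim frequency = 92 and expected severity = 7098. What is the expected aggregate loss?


E[S] = E[N] * E[X]
= 92 * 7098
= 653016


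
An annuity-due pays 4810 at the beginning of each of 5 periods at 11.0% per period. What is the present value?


PV_due = PMT * (1-(1+i)^(-n))/i * (1+i)
PV_immediate = 17777.2647
PV_due = 17777.2647 * 1.11
= 19732.7638


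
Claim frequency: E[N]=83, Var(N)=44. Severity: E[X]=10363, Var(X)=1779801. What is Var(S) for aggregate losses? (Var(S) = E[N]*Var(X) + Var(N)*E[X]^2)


Var(S) = E[N]*Var(X) + Var(N)*E[X]^2
= 83*1779801 + 44*10363^2
= 147723483 + 4725237836
= 4.8730e+09


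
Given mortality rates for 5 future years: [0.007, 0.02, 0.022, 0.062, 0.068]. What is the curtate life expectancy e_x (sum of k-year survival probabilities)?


e_x = sum_{k=1}^{n} k_p_x
k_p_x values:
  1_p_x = 0.993
  2_p_x = 0.97314
  3_p_x = 0.951731
  4_p_x = 0.892724
  5_p_x = 0.832018
e_x = 4.6426


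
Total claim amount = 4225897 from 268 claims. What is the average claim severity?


severity = total / number
= 4225897 / 268
= 15768.2724


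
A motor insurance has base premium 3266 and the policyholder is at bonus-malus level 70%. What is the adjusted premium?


adjusted = base * BM_level / 100
= 3266 * 70 / 100
= 3266 * 0.7
= 2286.2


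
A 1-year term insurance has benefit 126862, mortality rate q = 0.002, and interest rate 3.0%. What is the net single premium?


NSP = benefit * q * v
v = 1/(1+i) = 0.970874
NSP = 126862 * 0.002 * 0.970874
= 246.334


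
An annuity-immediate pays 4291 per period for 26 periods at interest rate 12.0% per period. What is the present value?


PV = PMT * (1 - (1+i)^(-n)) / i
= 4291 * (1 - (1+0.12)^(-26)) / 0.12
= 4291 * (1 - 0.052521) / 0.12
= 4291 * 7.89566
= 33880.2767


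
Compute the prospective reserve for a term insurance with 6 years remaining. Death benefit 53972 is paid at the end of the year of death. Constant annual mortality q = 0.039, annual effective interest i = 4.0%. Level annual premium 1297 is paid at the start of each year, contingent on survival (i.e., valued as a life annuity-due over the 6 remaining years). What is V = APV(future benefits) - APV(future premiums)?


v = 1/(1+i) = 0.961538
APV(future benefits) per unit = sum_{k=0}^{5} k_p_x * q * v^(k+1) = 0.18636
APV(future benefits) = 53972 * 0.18636 = 10058.2272
Life annuity-due factor ä_{x:6} = sum_{k=0}^{5} k_p_x * v^k = 4.969603
APV(future premiums) = 1297 * 4.969603 = 6445.5746
V = 10058.2272 - 6445.5746
= 3612.6526


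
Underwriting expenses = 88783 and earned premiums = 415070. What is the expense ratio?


Expense ratio = expenses / premiums
= 88783 / 415070
= 0.2139


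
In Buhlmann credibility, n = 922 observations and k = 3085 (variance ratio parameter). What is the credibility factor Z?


Z = n / (n + k)
= 922 / (922 + 3085)
= 922 / 4007
= 0.2301


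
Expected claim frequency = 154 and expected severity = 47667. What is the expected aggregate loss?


E[S] = E[N] * E[X]
= 154 * 47667
= 7.3407e+06


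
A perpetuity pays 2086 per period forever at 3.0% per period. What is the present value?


PV = PMT / i
= 2086 / 0.03
= 69533.3333


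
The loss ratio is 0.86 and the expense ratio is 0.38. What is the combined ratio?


Combined ratio = loss ratio + expense ratio
= 0.86 + 0.38
= 1.24


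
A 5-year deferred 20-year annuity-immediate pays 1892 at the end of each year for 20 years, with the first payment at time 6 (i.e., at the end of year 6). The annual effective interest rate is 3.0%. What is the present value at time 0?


PV at time 5 of the 20-year annuity-immediate:
a_n = 1892 * (1-(1+0.03)^(-20))/0.03 = 28148.1824
Discount back 5 years to time 0:
PV = 28148.1824 * (1+0.03)^(-5)
= 28148.1824 * 0.862609
= 24280.8694


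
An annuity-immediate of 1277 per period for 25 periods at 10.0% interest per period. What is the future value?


FV = PMT * ((1+i)^n - 1) / i
= 1277 * ((1.1)^25 - 1) / 0.1
= 1277 * (10.834706 - 1) / 0.1
= 125589.1949


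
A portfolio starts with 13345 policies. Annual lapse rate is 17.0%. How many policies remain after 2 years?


remaining = initial * (1 - lapse)^years
= 13345 * (1 - 0.17)^2
= 13345 * 0.6889
= 9193.3705


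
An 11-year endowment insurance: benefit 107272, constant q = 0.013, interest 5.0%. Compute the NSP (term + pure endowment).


Term component = 10928.3321
Pure endowment = 11_p_x * v^11 * benefit = 0.865942 * 0.584679 * 107272 = 54311.6213
NSP = 65239.9534


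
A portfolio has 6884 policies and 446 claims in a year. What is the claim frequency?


frequency = claims / policies
= 446 / 6884
= 0.0648


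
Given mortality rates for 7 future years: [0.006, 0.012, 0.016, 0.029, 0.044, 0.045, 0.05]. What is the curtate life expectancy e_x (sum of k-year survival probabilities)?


e_x = sum_{k=1}^{n} k_p_x
k_p_x values:
  1_p_x = 0.994
  2_p_x = 0.982072
  3_p_x = 0.966359
  4_p_x = 0.938334
  5_p_x = 0.897048
  6_p_x = 0.856681
  7_p_x = 0.813847
e_x = 6.4483


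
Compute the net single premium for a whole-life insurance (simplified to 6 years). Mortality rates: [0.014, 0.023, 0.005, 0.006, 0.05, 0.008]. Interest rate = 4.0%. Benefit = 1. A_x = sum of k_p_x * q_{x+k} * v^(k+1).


v = 0.961538
Year 0: k_p_x=1.0, q=0.014, term=0.013462
Year 1: k_p_x=0.986, q=0.023, term=0.020967
Year 2: k_p_x=0.963322, q=0.005, term=0.004282
Year 3: k_p_x=0.958505, q=0.006, term=0.004916
Year 4: k_p_x=0.952754, q=0.05, term=0.039155
Year 5: k_p_x=0.905117, q=0.008, term=0.005723
A_x = 0.0885


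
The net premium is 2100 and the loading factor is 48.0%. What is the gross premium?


Gross = net * (1 + loading)
= 2100 * (1 + 0.48)
= 2100 * 1.48
= 3108.0


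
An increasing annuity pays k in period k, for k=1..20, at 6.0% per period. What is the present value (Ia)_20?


(Ia)_n = sum_{k=1}^{n} k * v^k, v = 1/(1+i)
v = 0.943396
Sum computed term by term:
(Ia)_20 = 98.7004


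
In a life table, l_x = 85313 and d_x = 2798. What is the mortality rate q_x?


q_x = d_x / l_x
= 2798 / 85313
= 0.0328


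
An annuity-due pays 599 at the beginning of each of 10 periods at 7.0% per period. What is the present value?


PV_due = PMT * (1-(1+i)^(-n))/i * (1+i)
PV_immediate = 4207.1253
PV_due = 4207.1253 * 1.07
= 4501.6241


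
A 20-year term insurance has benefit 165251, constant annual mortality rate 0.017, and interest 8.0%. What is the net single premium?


NSP = benefit * sum_{k=0}^{n-1} k_p_x * q * v^(k+1)
With constant q=0.017, v=0.925926
Sum = 0.148572
NSP = 165251 * 0.148572
= 24551.7395


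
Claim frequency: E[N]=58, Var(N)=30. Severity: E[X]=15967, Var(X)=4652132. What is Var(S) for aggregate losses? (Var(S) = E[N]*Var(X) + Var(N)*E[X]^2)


Var(S) = E[N]*Var(X) + Var(N)*E[X]^2
= 58*4652132 + 30*15967^2
= 269823656 + 7648352670
= 7.9182e+09


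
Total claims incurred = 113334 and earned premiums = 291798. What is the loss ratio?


Loss ratio = claims / premiums
= 113334 / 291798
= 0.3884


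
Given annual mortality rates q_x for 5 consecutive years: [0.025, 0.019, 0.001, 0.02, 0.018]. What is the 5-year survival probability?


p_k = 1 - q_k for each year
Survival = product of (1 - q_k)
= 0.975 * 0.981 * 0.999 * 0.98 * 0.982
= 0.9196


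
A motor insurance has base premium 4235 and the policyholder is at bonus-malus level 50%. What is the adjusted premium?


adjusted = base * BM_level / 100
= 4235 * 50 / 100
= 4235 * 0.5
= 2117.5


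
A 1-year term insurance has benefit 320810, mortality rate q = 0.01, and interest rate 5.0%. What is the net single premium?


NSP = benefit * q * v
v = 1/(1+i) = 0.952381
NSP = 320810 * 0.01 * 0.952381
= 3055.3333


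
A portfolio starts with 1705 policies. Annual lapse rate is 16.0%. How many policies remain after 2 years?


remaining = initial * (1 - lapse)^years
= 1705 * (1 - 0.16)^2
= 1705 * 0.7056
= 1203.048


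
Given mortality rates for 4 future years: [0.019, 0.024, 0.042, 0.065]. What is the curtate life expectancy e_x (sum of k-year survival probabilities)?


e_x = sum_{k=1}^{n} k_p_x
k_p_x values:
  1_p_x = 0.981
  2_p_x = 0.957456
  3_p_x = 0.917243
  4_p_x = 0.857622
e_x = 3.7133


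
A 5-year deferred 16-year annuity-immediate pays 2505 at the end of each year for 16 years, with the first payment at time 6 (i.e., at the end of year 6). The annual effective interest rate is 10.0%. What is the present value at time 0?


PV at time 5 of the 16-year annuity-immediate:
a_n = 2505 * (1-(1+0.1)^(-16))/0.1 = 19598.3901
Discount back 5 years to time 0:
PV = 19598.3901 * (1+0.1)^(-5)
= 19598.3901 * 0.620921
= 12169.0583


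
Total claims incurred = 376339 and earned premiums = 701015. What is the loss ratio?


Loss ratio = claims / premiums
= 376339 / 701015
= 0.5368


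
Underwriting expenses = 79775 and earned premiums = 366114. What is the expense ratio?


Expense ratio = expenses / premiums
= 79775 / 366114
= 0.2179


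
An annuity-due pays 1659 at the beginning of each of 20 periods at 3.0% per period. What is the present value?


PV_due = PMT * (1-(1+i)^(-n))/i * (1+i)
PV_immediate = 24681.7308
PV_due = 24681.7308 * 1.03
= 25422.1827


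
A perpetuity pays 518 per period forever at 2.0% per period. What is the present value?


PV = PMT / i
= 518 / 0.02
= 25900.0


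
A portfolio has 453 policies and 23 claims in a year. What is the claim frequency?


frequency = claims / policies
= 23 / 453
= 0.0508


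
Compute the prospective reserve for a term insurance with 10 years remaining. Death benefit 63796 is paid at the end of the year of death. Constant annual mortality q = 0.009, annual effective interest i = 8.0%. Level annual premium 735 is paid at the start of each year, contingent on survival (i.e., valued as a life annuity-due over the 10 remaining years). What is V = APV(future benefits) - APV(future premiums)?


v = 1/(1+i) = 0.925926
APV(future benefits) per unit = sum_{k=0}^{9} k_p_x * q * v^(k+1) = 0.058333
APV(future benefits) = 63796 * 0.058333 = 3721.3922
Life annuity-due factor ä_{x:10} = sum_{k=0}^{9} k_p_x * v^k = 6.999923
APV(future premiums) = 735 * 6.999923 = 5144.9431
V = 3721.3922 - 5144.9431
= -1423.5509


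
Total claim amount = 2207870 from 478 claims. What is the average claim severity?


severity = total / number
= 2207870 / 478
= 4618.9749


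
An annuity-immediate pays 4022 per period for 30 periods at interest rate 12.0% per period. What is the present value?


PV = PMT * (1 - (1+i)^(-n)) / i
= 4022 * (1 - (1+0.12)^(-30)) / 0.12
= 4022 * (1 - 0.033378) / 0.12
= 4022 * 8.055184
= 32397.9499


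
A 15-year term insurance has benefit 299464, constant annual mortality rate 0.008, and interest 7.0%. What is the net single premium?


NSP = benefit * sum_{k=0}^{n-1} k_p_x * q * v^(k+1)
With constant q=0.008, v=0.934579
Sum = 0.06961
NSP = 299464 * 0.06961
= 20845.5911


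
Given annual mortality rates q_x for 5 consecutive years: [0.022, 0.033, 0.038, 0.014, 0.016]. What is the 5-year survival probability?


p_k = 1 - q_k for each year
Survival = product of (1 - q_k)
= 0.978 * 0.967 * 0.962 * 0.986 * 0.984
= 0.8827


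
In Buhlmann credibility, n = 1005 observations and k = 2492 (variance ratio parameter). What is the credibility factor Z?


Z = n / (n + k)
= 1005 / (1005 + 2492)
= 1005 / 3497
= 0.2874


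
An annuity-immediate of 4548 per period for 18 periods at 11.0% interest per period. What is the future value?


FV = PMT * ((1+i)^n - 1) / i
= 4548 * ((1.11)^18 - 1) / 0.11
= 4548 * (6.543553 - 1) / 0.11
= 229200.7147


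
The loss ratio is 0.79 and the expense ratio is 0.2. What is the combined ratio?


Combined ratio = loss ratio + expense ratio
= 0.79 + 0.2
= 0.99


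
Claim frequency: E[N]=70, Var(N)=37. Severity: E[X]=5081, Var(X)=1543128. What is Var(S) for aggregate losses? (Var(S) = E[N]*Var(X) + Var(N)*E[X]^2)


Var(S) = E[N]*Var(X) + Var(N)*E[X]^2
= 70*1543128 + 37*5081^2
= 108018960 + 955212757
= 1.0632e+09


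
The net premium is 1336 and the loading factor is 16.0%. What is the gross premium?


Gross = net * (1 + loading)
= 1336 * (1 + 0.16)
= 1336 * 1.16
= 1549.76


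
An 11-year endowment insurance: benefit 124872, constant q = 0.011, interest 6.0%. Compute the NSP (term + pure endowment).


Term component = 10322.4699
Pure endowment = 11_p_x * v^11 * benefit = 0.88544 * 0.526788 * 124872 = 58245.1486
NSP = 68567.6185


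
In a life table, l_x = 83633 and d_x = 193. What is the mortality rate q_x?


q_x = d_x / l_x
= 193 / 83633
= 0.0023


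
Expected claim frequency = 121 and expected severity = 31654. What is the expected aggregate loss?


E[S] = E[N] * E[X]
= 121 * 31654
= 3.8301e+06


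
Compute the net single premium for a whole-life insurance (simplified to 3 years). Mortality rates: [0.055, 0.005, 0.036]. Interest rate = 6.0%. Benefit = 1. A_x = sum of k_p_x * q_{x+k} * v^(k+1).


v = 0.943396
Year 0: k_p_x=1.0, q=0.055, term=0.051887
Year 1: k_p_x=0.945, q=0.005, term=0.004205
Year 2: k_p_x=0.940275, q=0.036, term=0.028421
A_x = 0.0845


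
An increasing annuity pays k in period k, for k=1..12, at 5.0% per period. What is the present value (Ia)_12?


(Ia)_n = sum_{k=1}^{n} k * v^k, v = 1/(1+i)
v = 0.952381
Sum computed term by term:
(Ia)_12 = 52.4873


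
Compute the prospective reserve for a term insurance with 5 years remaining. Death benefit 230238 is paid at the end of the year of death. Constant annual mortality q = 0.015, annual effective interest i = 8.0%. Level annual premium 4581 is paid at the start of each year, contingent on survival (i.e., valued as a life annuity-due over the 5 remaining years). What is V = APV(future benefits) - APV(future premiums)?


v = 1/(1+i) = 0.925926
APV(future benefits) per unit = sum_{k=0}^{4} k_p_x * q * v^(k+1) = 0.058256
APV(future benefits) = 230238 * 0.058256 = 13412.649
Life annuity-due factor ä_{x:5} = sum_{k=0}^{4} k_p_x * v^k = 4.194402
APV(future premiums) = 4581 * 4.194402 = 19214.5556
V = 13412.649 - 19214.5556
= -5801.9066


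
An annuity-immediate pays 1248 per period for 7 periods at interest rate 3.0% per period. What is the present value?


PV = PMT * (1 - (1+i)^(-n)) / i
= 1248 * (1 - (1+0.03)^(-7)) / 0.03
= 1248 * (1 - 0.813092) / 0.03
= 1248 * 6.230283
= 7775.3931


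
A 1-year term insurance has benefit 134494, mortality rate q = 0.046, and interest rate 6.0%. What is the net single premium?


NSP = benefit * q * v
v = 1/(1+i) = 0.943396
NSP = 134494 * 0.046 * 0.943396
= 5836.5321


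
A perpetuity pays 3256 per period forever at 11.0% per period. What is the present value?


PV = PMT / i
= 3256 / 0.11
= 29600.0


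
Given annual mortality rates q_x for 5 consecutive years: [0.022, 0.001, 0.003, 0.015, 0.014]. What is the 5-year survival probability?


p_k = 1 - q_k for each year
Survival = product of (1 - q_k)
= 0.978 * 0.999 * 0.997 * 0.985 * 0.986
= 0.946


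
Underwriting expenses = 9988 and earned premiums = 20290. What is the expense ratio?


Expense ratio = expenses / premiums
= 9988 / 20290
= 0.4923


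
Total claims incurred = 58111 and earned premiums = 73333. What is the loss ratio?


Loss ratio = claims / premiums
= 58111 / 73333
= 0.7924


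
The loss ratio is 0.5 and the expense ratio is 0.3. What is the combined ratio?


Combined ratio = loss ratio + expense ratio
= 0.5 + 0.3
= 0.8


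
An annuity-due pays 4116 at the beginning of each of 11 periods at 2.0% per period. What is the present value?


PV_due = PMT * (1-(1+i)^(-n))/i * (1+i)
PV_immediate = 40282.6666
PV_due = 40282.6666 * 1.02
= 41088.3199


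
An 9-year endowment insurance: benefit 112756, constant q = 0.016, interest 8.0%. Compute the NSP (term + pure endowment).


Term component = 10661.9187
Pure endowment = 9_p_x * v^9 * benefit = 0.86488 * 0.500249 * 112756 = 48784.4876
NSP = 59446.4063


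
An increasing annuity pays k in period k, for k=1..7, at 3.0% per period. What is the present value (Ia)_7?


(Ia)_n = sum_{k=1}^{n} k * v^k, v = 1/(1+i)
v = 0.970874
Sum computed term by term:
(Ia)_7 = 24.185


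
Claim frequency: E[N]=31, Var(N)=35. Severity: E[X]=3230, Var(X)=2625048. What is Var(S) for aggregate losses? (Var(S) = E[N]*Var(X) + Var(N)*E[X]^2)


Var(S) = E[N]*Var(X) + Var(N)*E[X]^2
= 31*2625048 + 35*3230^2
= 81376488 + 365151500
= 4.4653e+08


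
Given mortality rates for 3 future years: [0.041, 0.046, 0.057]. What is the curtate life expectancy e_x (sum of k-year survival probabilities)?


e_x = sum_{k=1}^{n} k_p_x
k_p_x values:
  1_p_x = 0.959
  2_p_x = 0.914886
  3_p_x = 0.862737
e_x = 2.7366


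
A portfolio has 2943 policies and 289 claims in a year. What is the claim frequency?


frequency = claims / policies
= 289 / 2943
= 0.0982


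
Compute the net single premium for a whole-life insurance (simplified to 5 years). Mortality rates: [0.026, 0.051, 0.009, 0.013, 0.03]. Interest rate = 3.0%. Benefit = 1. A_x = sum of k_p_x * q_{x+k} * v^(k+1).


v = 0.970874
Year 0: k_p_x=1.0, q=0.026, term=0.025243
Year 1: k_p_x=0.974, q=0.051, term=0.046823
Year 2: k_p_x=0.924326, q=0.009, term=0.007613
Year 3: k_p_x=0.916007, q=0.013, term=0.01058
Year 4: k_p_x=0.904099, q=0.03, term=0.023397
A_x = 0.1137


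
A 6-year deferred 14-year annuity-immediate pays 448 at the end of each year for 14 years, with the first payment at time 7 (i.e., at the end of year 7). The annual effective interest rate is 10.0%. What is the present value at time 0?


PV at time 6 of the 14-year annuity-immediate:
a_n = 448 * (1-(1+0.1)^(-14))/0.1 = 3300.276
Discount back 6 years to time 0:
PV = 3300.276 * (1+0.1)^(-6)
= 3300.276 * 0.564474
= 1862.9198


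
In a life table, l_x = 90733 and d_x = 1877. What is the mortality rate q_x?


q_x = d_x / l_x
= 1877 / 90733
= 0.0207


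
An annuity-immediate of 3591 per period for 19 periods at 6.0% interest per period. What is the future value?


FV = PMT * ((1+i)^n - 1) / i
= 3591 * ((1.06)^19 - 1) / 0.06
= 3591 * (3.0256 - 1) / 0.06
= 121232.1302


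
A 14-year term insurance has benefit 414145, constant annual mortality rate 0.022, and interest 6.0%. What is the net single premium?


NSP = benefit * sum_{k=0}^{n-1} k_p_x * q * v^(k+1)
With constant q=0.022, v=0.943396
Sum = 0.181382
NSP = 414145 * 0.181382
= 75118.654


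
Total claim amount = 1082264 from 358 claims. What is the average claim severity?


severity = total / number
= 1082264 / 358
= 3023.0838


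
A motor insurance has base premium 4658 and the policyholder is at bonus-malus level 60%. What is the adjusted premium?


adjusted = base * BM_level / 100
= 4658 * 60 / 100
= 4658 * 0.6
= 2794.8


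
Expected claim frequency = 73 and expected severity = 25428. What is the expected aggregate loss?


E[S] = E[N] * E[X]
= 73 * 25428
= 1.8562e+06


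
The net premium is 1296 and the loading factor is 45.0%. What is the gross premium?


Gross = net * (1 + loading)
= 1296 * (1 + 0.45)
= 1296 * 1.45
= 1879.2


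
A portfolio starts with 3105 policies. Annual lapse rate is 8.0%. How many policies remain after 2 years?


remaining = initial * (1 - lapse)^years
= 3105 * (1 - 0.08)^2
= 3105 * 0.8464
= 2628.072


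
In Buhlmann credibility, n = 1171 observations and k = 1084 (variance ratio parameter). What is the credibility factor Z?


Z = n / (n + k)
= 1171 / (1171 + 1084)
= 1171 / 2255
= 0.5193


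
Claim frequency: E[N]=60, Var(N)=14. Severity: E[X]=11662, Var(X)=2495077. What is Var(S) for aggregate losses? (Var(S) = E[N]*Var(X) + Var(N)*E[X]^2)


Var(S) = E[N]*Var(X) + Var(N)*E[X]^2
= 60*2495077 + 14*11662^2
= 149704620 + 1904031416
= 2.0537e+09


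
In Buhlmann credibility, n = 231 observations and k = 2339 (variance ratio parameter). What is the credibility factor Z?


Z = n / (n + k)
= 231 / (231 + 2339)
= 231 / 2570
= 0.0899


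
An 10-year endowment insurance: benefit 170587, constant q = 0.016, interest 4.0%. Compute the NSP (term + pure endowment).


Term component = 20717.3784
Pure endowment = 10_p_x * v^10 * benefit = 0.851042 * 0.675564 * 170587 = 98076.1757
NSP = 118793.5541


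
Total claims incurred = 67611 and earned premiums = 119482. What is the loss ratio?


Loss ratio = claims / premiums
= 67611 / 119482
= 0.5659


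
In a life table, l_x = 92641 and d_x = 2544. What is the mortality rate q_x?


q_x = d_x / l_x
= 2544 / 92641
= 0.0275


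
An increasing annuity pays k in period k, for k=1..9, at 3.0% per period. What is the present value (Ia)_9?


(Ia)_n = sum_{k=1}^{n} k * v^k, v = 1/(1+i)
v = 0.970874
Sum computed term by term:
(Ia)_9 = 37.3981


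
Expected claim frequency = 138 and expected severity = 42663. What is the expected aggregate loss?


E[S] = E[N] * E[X]
= 138 * 42663
= 5.8875e+06


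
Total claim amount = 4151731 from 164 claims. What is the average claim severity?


severity = total / number
= 4151731 / 164
= 25315.4329


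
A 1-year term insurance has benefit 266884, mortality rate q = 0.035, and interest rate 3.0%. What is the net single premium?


NSP = benefit * q * v
v = 1/(1+i) = 0.970874
NSP = 266884 * 0.035 * 0.970874
= 9068.8738


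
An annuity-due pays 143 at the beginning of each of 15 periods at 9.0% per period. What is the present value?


PV_due = PMT * (1-(1+i)^(-n))/i * (1+i)
PV_immediate = 1152.6784
PV_due = 1152.6784 * 1.09
= 1256.4195


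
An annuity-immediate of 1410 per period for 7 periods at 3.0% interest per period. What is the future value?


FV = PMT * ((1+i)^n - 1) / i
= 1410 * ((1.03)^7 - 1) / 0.03
= 1410 * (1.229874 - 1) / 0.03
= 10804.0717


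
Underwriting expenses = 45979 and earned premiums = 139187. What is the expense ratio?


Expense ratio = expenses / premiums
= 45979 / 139187
= 0.3303


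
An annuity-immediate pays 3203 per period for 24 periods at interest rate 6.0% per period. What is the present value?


PV = PMT * (1 - (1+i)^(-n)) / i
= 3203 * (1 - (1+0.06)^(-24)) / 0.06
= 3203 * (1 - 0.246979) / 0.06
= 3203 * 12.550358
= 40198.7952


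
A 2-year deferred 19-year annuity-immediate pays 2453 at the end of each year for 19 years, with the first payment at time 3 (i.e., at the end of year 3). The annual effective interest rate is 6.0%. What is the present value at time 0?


PV at time 2 of the 19-year annuity-immediate:
a_n = 2453 * (1-(1+0.06)^(-19))/0.06 = 27370.8598
Discount back 2 years to time 0:
PV = 27370.8598 * (1+0.06)^(-2)
= 27370.8598 * 0.889996
= 24359.9677


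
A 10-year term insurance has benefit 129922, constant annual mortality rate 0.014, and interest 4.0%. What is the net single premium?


NSP = benefit * sum_{k=0}^{n-1} k_p_x * q * v^(k+1)
With constant q=0.014, v=0.961538
Sum = 0.107145
NSP = 129922 * 0.107145
= 13920.4879


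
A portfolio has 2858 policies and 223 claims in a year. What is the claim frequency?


frequency = claims / policies
= 223 / 2858
= 0.078


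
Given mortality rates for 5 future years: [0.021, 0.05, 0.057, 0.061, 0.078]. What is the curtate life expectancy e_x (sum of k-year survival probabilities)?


e_x = sum_{k=1}^{n} k_p_x
k_p_x values:
  1_p_x = 0.979
  2_p_x = 0.93005
  3_p_x = 0.877037
  4_p_x = 0.823538
  5_p_x = 0.759302
e_x = 4.3689


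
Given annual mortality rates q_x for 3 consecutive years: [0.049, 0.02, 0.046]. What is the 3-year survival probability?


p_k = 1 - q_k for each year
Survival = product of (1 - q_k)
= 0.951 * 0.98 * 0.954
= 0.8891


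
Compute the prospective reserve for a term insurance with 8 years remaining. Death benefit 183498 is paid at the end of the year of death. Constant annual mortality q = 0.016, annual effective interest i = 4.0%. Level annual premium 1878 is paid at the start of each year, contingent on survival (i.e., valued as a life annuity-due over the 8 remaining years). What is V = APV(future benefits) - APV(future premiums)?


v = 1/(1+i) = 0.961538
APV(future benefits) per unit = sum_{k=0}^{7} k_p_x * q * v^(k+1) = 0.102219
APV(future benefits) = 183498 * 0.102219 = 18756.8954
Life annuity-due factor ä_{x:8} = sum_{k=0}^{7} k_p_x * v^k = 6.644204
APV(future premiums) = 1878 * 6.644204 = 12477.8157
V = 18756.8954 - 12477.8157
= 6279.0797


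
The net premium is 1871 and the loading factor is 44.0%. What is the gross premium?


Gross = net * (1 + loading)
= 1871 * (1 + 0.44)
= 1871 * 1.44
= 2694.24


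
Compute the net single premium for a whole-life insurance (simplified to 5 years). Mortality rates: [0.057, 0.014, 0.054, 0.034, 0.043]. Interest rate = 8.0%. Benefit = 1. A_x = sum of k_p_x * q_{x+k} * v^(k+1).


v = 0.925926
Year 0: k_p_x=1.0, q=0.057, term=0.052778
Year 1: k_p_x=0.943, q=0.014, term=0.011319
Year 2: k_p_x=0.929798, q=0.054, term=0.039858
Year 3: k_p_x=0.879589, q=0.034, term=0.021982
Year 4: k_p_x=0.849683, q=0.043, term=0.024866
A_x = 0.1508
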